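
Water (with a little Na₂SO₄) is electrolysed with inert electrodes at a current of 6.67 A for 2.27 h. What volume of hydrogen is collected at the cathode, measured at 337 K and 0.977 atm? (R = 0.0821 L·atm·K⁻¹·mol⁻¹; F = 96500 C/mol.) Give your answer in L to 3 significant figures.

Q = 6.67 A × 8172 s = 54510 C
n(e⁻) = Q/F = 54510/96500 = 0.5649 mol
2H⁺ + 2e⁻ → H₂, so n(H₂) = 0.5649 / 2 = 0.2825 mol
V = nRT/P = 0.2825 × 0.0821 × 337 / 0.977 = 8.000 L

8.00 L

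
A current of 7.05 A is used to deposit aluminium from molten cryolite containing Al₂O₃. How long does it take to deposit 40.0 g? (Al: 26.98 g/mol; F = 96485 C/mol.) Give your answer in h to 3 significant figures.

16.9 h

n(Al) = 40.0 / 26.98 = 1.483 mol
Al³⁺ + 3e⁻ → Al, so n(e⁻) = 3 × 1.483 = 4.449 mol
Q = 4.449 × 96485 = 4.293×10^5 C
t = Q / I = 4.293×10^5 / 7.05 = 60890 s = 16.9 h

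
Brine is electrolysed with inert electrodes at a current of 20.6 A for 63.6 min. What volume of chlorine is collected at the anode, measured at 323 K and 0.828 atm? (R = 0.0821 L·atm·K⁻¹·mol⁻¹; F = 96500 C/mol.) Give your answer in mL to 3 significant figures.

13000 mL

Charge passed = 20.6 × 3816 = 78610 C
n(e⁻) = 78610 / 96500 = 0.8146 mol
2Cl⁻ → Cl₂ + 2e⁻, so n(Cl₂) = 0.8146 / 2 = 0.4073 mol
V = nRT/P = 0.4073 × 0.0821 × 323 / 0.828 = 13.04 L
= 13000 mL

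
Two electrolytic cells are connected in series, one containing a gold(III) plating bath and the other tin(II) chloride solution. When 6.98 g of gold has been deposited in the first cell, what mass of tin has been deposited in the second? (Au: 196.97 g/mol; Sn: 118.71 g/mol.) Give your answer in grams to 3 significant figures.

6.31 g

n(Au) = 6.98 / 196.97 = 0.03544 mol
Au³⁺ + 3e⁻ → Au, so n(e⁻) = 3 × 0.03544 = 0.1063 mol
In series, the same 0.1063 mol of electrons flows through the second cell.
Sn²⁺ + 2e⁻ → Sn, so n(Sn) = 0.1063 / 2 = 0.05315 mol
m(Sn) = 0.05315 × 118.71 = 6.31 g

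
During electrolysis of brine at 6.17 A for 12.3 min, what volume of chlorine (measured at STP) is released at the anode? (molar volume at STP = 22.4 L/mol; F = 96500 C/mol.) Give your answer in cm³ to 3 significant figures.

528 cm³

Q = 6.17 A × 738 s = 4553 C
n(e⁻) = Q/F = 4553/96500 = 0.04718 mol
2Cl⁻ → Cl₂ + 2e⁻, so n(Cl₂) = 0.04718 / 2 = 0.02359 mol
V = 0.02359 × 22.4 = 0.5284 L
= 528 cm³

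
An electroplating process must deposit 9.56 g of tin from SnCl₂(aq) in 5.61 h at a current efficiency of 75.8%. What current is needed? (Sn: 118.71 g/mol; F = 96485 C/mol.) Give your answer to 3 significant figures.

1.02 A

n(Sn) = 9.56 / 118.71 = 0.08053 mol
Sn²⁺ + 2e⁻ → Sn, so n(e⁻) = 2 × 0.08053 = 0.1611 mol
Q = 0.1611 × 96485 / 0.758 = 20510 C
I = Q / t = 20510 / 20196 s = 1.02 A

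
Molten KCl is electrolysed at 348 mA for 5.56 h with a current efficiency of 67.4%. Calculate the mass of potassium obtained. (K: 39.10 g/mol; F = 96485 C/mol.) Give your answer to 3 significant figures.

Q = 0.348 × 20016 = 6966 C
n(e⁻) = 6966 / 96485 = 0.07220 mol
K⁺ + e⁻ → K, so theoretical m(K) = 0.07220 × 39.10 = 2.823 g
Actual mass = 67.4% × 2.823 = 1.90 g

1.90 g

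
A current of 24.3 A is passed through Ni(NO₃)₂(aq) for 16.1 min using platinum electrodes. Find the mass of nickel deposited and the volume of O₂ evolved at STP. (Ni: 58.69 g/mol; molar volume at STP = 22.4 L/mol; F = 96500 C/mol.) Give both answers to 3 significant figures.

7.14 g Ni; 1.36 L O₂

Q = 24.3 × 966 = 23470 C; n(e⁻) = 23470 / 96500 = 0.2432 mol
Cathode: Ni²⁺ + 2e⁻ → Ni → n(Ni) = 0.2432/2 = 0.1216 mol → 7.14 g
Anode: 2H₂O → O₂ + 4H⁺ + 4e⁻ → n(O₂) = 0.2432/4 = 0.06080 mol → 1.36 L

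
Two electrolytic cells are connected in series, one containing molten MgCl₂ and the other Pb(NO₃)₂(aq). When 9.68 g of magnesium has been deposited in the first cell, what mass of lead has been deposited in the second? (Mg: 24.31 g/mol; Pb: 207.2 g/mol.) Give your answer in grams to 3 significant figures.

n(Mg) = 9.68 / 24.31 = 0.3982 mol
Mg²⁺ + 2e⁻ → Mg, so n(e⁻) = 2 × 0.3982 = 0.7964 mol
Since the cells are in series, n(e⁻) in the Pb cell is also 0.7964 mol.
Pb²⁺ + 2e⁻ → Pb, so n(Pb) = 0.7964 / 2 = 0.3982 mol
m(Pb) = 0.3982 × 207.2 = 82.5 g

82.5 g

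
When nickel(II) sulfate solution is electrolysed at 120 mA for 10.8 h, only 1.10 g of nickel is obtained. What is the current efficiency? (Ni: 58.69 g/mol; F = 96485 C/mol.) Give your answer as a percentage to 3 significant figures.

77.5%

Q = 0.120 × 38880 = 4666 C
n(e⁻) = 4666 / 96485 = 0.04836 mol
Ni²⁺ + 2e⁻ → Ni, so theoretical n(Ni) = 0.02418 mol → 1.419 g
Efficiency = 1.10 / 1.419 = 0.7752 = 77.5%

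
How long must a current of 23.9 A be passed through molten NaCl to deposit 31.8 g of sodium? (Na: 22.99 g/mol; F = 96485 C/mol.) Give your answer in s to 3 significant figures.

n(Na) = 31.8 / 22.99 = 1.383 mol
Na⁺ + e⁻ → Na, so n(e⁻) = 1.383 mol
Q = 1.383 × 96485 = 1.334×10^5 C
t = Q / I = 1.334×10^5 / 23.9 = 5582 s

5580 s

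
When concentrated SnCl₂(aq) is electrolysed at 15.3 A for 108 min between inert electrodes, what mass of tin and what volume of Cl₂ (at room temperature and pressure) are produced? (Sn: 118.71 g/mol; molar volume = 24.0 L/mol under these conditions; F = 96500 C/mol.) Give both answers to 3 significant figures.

61.0 g Sn; 12.3 L Cl₂

Q = 15.3 × 6480 = 99140 C; n(e⁻) = 99140 / 96500 = 1.027 mol
Cathode: Sn²⁺ + 2e⁻ → Sn → n(Sn) = 1.027/2 = 0.5135 mol → 61.0 g
Anode: 2Cl⁻ → Cl₂ + 2e⁻ → n(Cl₂) = 1.027/2 = 0.5135 mol → 12.3 L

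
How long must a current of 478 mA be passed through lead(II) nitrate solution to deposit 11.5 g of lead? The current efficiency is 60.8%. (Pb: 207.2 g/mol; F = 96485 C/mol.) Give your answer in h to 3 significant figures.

10.2 h

n(Pb) = 11.5 / 207.2 = 0.05550 mol
Pb²⁺ + 2e⁻ → Pb, so n(e⁻) = 2 × 0.05550 = 0.1110 mol
Q = 0.1110 × 96485 / 0.608 = 17610 C
t = Q / I = 17610 / 0.478 = 36840 s = 10.2 h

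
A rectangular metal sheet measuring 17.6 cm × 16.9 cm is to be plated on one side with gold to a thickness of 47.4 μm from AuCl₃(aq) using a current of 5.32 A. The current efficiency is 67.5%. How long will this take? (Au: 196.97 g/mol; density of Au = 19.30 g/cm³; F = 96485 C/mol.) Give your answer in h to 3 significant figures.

3.09 h

Plated area = 17.6 × 16.9 = 297.4 cm²
Volume = 297.4 × 47.4×10⁻⁴ cm = 1.410 cm³
m(Au) = 1.410 × 19.30 = 27.21 g
n(Au) = 27.21 / 196.97 = 0.1381 mol; n(e⁻) = 3 × 0.1381 = 0.4143 mol
Q = 0.4143 × 96485 / 0.675 = 59220 C
t = 59220 / 5.32 = 11130 s = 3.09 h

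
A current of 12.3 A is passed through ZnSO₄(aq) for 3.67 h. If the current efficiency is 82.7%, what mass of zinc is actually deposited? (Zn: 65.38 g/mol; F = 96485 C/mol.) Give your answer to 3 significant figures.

45.5 g

Q = 12.3 × 13212 = 1.625×10^5 C
n(e⁻) = 1.625×10^5 / 96485 = 1.684 mol
Zn²⁺ + 2e⁻ → Zn, so theoretical m(Zn) = 0.8420 × 65.38 = 55.05 g
Actual mass = 82.7% × 55.05 = 45.5 g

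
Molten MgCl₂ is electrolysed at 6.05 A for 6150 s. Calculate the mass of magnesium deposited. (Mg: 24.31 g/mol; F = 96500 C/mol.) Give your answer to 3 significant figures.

4.69 g

Charge passed = 6.05 × 6150 = 37210 C
n(e⁻) = Q/F = 37210/96500 = 0.3856 mol
Mg²⁺ + 2e⁻ → Mg, so n(Mg) = 0.3856 / 2 = 0.1928 mol
m = 0.1928 × 24.31 = 4.69 g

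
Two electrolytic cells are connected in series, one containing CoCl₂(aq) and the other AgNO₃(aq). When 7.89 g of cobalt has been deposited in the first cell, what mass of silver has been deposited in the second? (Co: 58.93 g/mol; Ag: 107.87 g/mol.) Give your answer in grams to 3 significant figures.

28.9 g

n(Co) = 7.89 / 58.93 = 0.1339 mol
Co²⁺ + 2e⁻ → Co, so n(e⁻) = 2 × 0.1339 = 0.2678 mol
In series, the same 0.2678 mol of electrons flows through the second cell.
Ag⁺ + e⁻ → Ag, so n(Ag) = 0.2678 mol
m(Ag) = 0.2678 × 107.87 = 28.9 g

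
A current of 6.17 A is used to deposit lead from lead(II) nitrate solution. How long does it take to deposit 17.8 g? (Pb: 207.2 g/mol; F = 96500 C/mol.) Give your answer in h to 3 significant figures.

0.746 h

n(Pb) = 17.8 / 207.2 = 0.08591 mol
Pb²⁺ + 2e⁻ → Pb, so n(e⁻) = 2 × 0.08591 = 0.1718 mol
Q = 0.1718 × 96500 = 16580 C
t = Q / I = 16580 / 6.17 = 2687 s = 0.746 h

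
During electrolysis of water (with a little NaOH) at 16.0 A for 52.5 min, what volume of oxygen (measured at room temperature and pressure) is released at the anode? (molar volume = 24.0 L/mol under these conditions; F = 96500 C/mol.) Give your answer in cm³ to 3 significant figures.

Charge passed = 16.0 × 3150 = 50400 C
n(e⁻) = Q/F = 50400/96500 = 0.5223 mol
2H₂O → O₂ + 4H⁺ + 4e⁻, so n(O₂) = 0.5223 / 4 = 0.1306 mol
V = 0.1306 × 24.0 = 3.134 L
= 3130 cm³

3130 cm³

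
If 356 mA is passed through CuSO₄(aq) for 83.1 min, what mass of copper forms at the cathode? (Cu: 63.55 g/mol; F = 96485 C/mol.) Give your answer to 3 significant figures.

0.585 g

Charge passed = 0.356 × 4986 = 1775 C
n(e⁻) = 1775 / 96485 = 0.01840 mol
Cu²⁺ + 2e⁻ → Cu, so n(Cu) = 0.01840 / 2 = 0.009200 mol
m = 0.009200 × 63.55 = 0.585 g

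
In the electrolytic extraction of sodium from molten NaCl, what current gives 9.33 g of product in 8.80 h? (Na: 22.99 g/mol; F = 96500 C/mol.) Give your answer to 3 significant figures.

n(Na) = 9.33 / 22.99 = 0.4058 mol
Na⁺ + e⁻ → Na, so n(e⁻) = 0.4058 mol
Q = 0.4058 × 96500 = 39160 C
I = Q / t = 39160 / 31680 s = 1.24 A

1.24 A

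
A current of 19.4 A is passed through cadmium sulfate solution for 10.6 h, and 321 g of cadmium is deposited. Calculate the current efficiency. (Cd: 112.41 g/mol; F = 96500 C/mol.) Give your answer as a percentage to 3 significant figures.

Q = 19.4 × 38160 = 7.403×10^5 C
n(e⁻) = 7.403×10^5 / 96500 = 7.672 mol
Cd²⁺ + 2e⁻ → Cd, so theoretical n(Cd) = 3.836 mol → 431.2 g
Efficiency = 321 / 431.2 = 0.7444 = 74.4%

74.4%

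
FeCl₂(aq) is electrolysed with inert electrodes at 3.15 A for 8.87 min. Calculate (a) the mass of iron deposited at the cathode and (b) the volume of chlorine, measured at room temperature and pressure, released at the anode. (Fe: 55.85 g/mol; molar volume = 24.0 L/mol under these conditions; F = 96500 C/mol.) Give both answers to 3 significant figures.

0.485 g Fe; 0.208 L Cl₂

Q = 3.15 × 532.2 = 1676 C; n(e⁻) = 1676 / 96500 = 0.01737 mol
Cathode: Fe²⁺ + 2e⁻ → Fe → n(Fe) = 0.01737/2 = 0.008685 mol → 0.485 g
Anode: 2Cl⁻ → Cl₂ + 2e⁻ → n(Cl₂) = 0.01737/2 = 0.008685 mol → 0.208 L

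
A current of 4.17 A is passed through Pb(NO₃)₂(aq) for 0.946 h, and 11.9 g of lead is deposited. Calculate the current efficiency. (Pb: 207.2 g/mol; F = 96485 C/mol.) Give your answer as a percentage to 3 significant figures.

Q = 4.17 × 3405.6 = 14200 C
n(e⁻) = 14200 / 96485 = 0.1472 mol
Pb²⁺ + 2e⁻ → Pb, so theoretical n(Pb) = 0.07360 mol → 15.25 g
Efficiency = 11.9 / 15.25 = 0.7803 = 78.0%

78.0%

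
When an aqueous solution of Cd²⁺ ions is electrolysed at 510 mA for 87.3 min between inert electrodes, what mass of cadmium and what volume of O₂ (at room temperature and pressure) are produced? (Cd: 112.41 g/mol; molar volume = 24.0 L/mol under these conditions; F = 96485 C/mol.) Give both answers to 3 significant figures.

1.56 g Cd; 0.166 L O₂

Q = 0.510 × 5238 = 2671 C; n(e⁻) = 2671 / 96485 = 0.02768 mol
Cathode: Cd²⁺ + 2e⁻ → Cd → n(Cd) = 0.02768/2 = 0.01384 mol → 1.56 g
Anode: 2H₂O → O₂ + 4H⁺ + 4e⁻ → n(O₂) = 0.02768/4 = 0.006920 mol → 0.166 L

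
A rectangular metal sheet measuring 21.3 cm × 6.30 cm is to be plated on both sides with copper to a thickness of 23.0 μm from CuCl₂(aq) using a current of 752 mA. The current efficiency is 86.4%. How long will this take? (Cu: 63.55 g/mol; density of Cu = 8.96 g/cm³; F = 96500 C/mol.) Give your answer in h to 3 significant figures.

7.18 h

Plated area = 2 × 21.3 × 6.30 = 268.4 cm²
Volume = 268.4 × 23.0×10⁻⁴ cm = 0.6173 cm³
m(Cu) = 0.6173 × 8.96 = 5.531 g
n(Cu) = 5.531 / 63.55 = 0.08703 mol; n(e⁻) = 2 × 0.08703 = 0.1741 mol
Q = 0.1741 × 96500 / 0.864 = 19450 C
t = 19450 / 0.752 = 25860 s = 7.18 h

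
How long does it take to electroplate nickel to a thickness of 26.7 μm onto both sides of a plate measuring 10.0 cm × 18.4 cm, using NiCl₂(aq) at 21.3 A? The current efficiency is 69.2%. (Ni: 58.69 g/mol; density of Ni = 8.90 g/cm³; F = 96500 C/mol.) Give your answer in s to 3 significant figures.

1950 s

Plated area = 2 × 10.0 × 18.4 = 368.0 cm²
Volume = 368.0 × 26.7×10⁻⁴ cm = 0.9826 cm³
m(Ni) = 0.9826 × 8.90 = 8.745 g
n(Ni) = 8.745 / 58.69 = 0.1490 mol; n(e⁻) = 2 × 0.1490 = 0.2980 mol
Q = 0.2980 × 96500 / 0.692 = 41560 C
t = 41560 / 21.3 = 1951 s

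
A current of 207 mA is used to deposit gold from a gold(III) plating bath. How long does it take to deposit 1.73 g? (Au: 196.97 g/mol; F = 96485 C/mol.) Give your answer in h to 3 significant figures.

3.41 h

n(Au) = 1.73 / 196.97 = 0.008783 mol
Au³⁺ + 3e⁻ → Au, so n(e⁻) = 3 × 0.008783 = 0.02635 mol
Q = 0.02635 × 96485 = 2542 C
t = Q / I = 2542 / 0.207 = 12280 s = 3.41 h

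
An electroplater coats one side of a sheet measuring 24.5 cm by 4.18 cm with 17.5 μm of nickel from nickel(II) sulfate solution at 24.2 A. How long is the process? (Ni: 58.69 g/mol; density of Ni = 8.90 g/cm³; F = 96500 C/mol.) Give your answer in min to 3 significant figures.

Plated area = 24.5 × 4.18 = 102.4 cm²
Volume = 102.4 × 17.5×10⁻⁴ cm = 0.1792 cm³
m(Ni) = 0.1792 × 8.90 = 1.595 g
n(Ni) = 1.595 / 58.69 = 0.02718 mol; n(e⁻) = 2 × 0.02718 = 0.05436 mol
Q = 0.05436 × 96500 = 5246 C
t = 5246 / 24.2 = 216.8 s = 3.61 min

3.61 min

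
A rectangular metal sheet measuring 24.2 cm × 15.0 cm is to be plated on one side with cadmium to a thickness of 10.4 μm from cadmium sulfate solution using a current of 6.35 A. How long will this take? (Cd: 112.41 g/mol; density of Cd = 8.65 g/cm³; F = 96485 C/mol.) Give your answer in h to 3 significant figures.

Plated area = 24.2 × 15.0 = 363.0 cm²
Volume = 363.0 × 10.4×10⁻⁴ cm = 0.3775 cm³
m(Cd) = 0.3775 × 8.65 = 3.265 g
n(Cd) = 3.265 / 112.41 = 0.02905 mol; n(e⁻) = 2 × 0.02905 = 0.05810 mol
Q = 0.05810 × 96485 = 5606 C
t = 5606 / 6.35 = 882.8 s = 0.245 h

0.245 h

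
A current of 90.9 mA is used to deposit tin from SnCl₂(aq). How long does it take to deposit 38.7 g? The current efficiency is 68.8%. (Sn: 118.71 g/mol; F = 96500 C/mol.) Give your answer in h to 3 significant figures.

279 h

n(Sn) = 38.7 / 118.71 = 0.3260 mol
Sn²⁺ + 2e⁻ → Sn, so n(e⁻) = 2 × 0.3260 = 0.6520 mol
Q = 0.6520 × 96500 / 0.688 = 91450 C
t = Q / I = 91450 / 0.0909 = 1.006×10^6 s = 279 h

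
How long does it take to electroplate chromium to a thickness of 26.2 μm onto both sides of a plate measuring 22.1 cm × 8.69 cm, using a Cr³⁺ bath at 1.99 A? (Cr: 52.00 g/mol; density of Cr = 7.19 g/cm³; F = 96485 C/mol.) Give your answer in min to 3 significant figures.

Plated area = 2 × 22.1 × 8.69 = 384.1 cm²
Volume = 384.1 × 26.2×10⁻⁴ cm = 1.006 cm³
m(Cr) = 1.006 × 7.19 = 7.233 g
n(Cr) = 7.233 / 52.00 = 0.1391 mol; n(e⁻) = 3 × 0.1391 = 0.4173 mol
Q = 0.4173 × 96485 = 40260 C
t = 40260 / 1.99 = 20230 s = 337 min

337 min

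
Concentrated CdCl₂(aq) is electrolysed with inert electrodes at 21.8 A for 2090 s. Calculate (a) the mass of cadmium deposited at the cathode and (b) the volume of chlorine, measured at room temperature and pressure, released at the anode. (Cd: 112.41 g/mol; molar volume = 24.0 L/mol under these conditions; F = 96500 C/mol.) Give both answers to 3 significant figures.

26.5 g Cd; 5.67 L Cl₂

Q = 21.8 × 2090 = 45560 C; n(e⁻) = 45560 / 96500 = 0.4721 mol
Cathode: Cd²⁺ + 2e⁻ → Cd → n(Cd) = 0.4721/2 = 0.2361 mol → 26.5 g
Anode: 2Cl⁻ → Cl₂ + 2e⁻ → n(Cl₂) = 0.4721/2 = 0.2361 mol → 5.67 L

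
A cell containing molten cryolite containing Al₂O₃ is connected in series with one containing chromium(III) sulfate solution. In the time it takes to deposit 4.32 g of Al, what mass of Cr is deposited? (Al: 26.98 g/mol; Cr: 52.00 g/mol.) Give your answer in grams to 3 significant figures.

8.33 g

n(Al) = 4.32 / 26.98 = 0.1601 mol
Al³⁺ + 3e⁻ → Al, so n(e⁻) = 3 × 0.1601 = 0.4803 mol
Since the cells are in series, n(e⁻) in the Cr cell is also 0.4803 mol.
Cr³⁺ + 3e⁻ → Cr, so n(Cr) = 0.4803 / 3 = 0.1601 mol
m(Cr) = 0.1601 × 52.00 = 8.33 g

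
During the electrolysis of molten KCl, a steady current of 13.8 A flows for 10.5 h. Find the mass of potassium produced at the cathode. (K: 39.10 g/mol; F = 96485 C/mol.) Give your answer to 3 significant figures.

Charge passed = 13.8 × 37800 = 5.216×10^5 C
Moles of electrons = 5.216×10^5 / 96485 = 5.406 mol
K⁺ + e⁻ → K, so n(K) = 5.406 mol
m = 5.406 × 39.10 = 211 g

211 g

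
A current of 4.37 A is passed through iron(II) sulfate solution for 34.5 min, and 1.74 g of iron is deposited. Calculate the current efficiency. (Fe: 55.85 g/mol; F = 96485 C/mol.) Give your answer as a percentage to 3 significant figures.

Q = 4.37 × 2070 = 9046 C
n(e⁻) = 9046 / 96485 = 0.09376 mol
Fe²⁺ + 2e⁻ → Fe, so theoretical n(Fe) = 0.04688 mol → 2.618 g
Efficiency = 1.74 / 2.618 = 0.6646 = 66.5%

66.5%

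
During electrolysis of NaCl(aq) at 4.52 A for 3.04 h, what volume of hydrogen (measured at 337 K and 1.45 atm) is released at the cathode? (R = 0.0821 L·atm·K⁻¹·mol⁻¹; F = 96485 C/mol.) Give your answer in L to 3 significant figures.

Q = 4.52 A × 10944 s = 49470 C
n(e⁻) = Q/F = 49470/96485 = 0.5127 mol
2H⁺ + 2e⁻ → H₂, so n(H₂) = 0.5127 / 2 = 0.2564 mol
V = nRT/P = 0.2564 × 0.0821 × 337 / 1.45 = 4.892 L

4.89 L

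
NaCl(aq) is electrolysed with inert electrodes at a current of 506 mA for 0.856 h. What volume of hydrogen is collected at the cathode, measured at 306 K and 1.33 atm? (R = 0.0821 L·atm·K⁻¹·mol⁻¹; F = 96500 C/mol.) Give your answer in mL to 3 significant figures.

153 mL

Charge passed = 0.506 × 3081.6 = 1559 C
Moles of electrons = 1559 / 96500 = 0.01616 mol
2H⁺ + 2e⁻ → H₂, so n(H₂) = 0.01616 / 2 = 0.008080 mol
V = nRT/P = 0.008080 × 0.0821 × 306 / 1.33 = 0.1526 L
= 153 mL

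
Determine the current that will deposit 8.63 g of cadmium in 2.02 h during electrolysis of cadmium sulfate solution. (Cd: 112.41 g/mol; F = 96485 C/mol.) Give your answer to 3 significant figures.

2.04 A

n(Cd) = 8.63 / 112.41 = 0.07677 mol
Cd²⁺ + 2e⁻ → Cd, so n(e⁻) = 2 × 0.07677 = 0.1535 mol
Q = 0.1535 × 96485 = 14810 C
I = Q / t = 14810 / 7272 s = 2.04 A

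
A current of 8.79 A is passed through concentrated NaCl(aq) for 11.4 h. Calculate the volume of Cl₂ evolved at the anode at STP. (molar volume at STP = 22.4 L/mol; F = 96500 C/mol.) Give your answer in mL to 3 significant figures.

41900 mL

Charge passed = 8.79 × 41040 = 3.607×10^5 C
Moles of electrons = 3.607×10^5 / 96500 = 3.738 mol
2Cl⁻ → Cl₂ + 2e⁻, so n(Cl₂) = 3.738 / 2 = 1.869 mol
V = 1.869 × 22.4 = 41.87 L
= 41900 mL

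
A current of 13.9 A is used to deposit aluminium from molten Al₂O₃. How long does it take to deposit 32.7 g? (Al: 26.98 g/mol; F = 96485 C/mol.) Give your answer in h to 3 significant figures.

7.01 h

n(Al) = 32.7 / 26.98 = 1.212 mol
Al³⁺ + 3e⁻ → Al, so n(e⁻) = 3 × 1.212 = 3.636 mol
Q = 3.636 × 96485 = 3.508×10^5 C
t = Q / I = 3.508×10^5 / 13.9 = 25240 s = 7.01 h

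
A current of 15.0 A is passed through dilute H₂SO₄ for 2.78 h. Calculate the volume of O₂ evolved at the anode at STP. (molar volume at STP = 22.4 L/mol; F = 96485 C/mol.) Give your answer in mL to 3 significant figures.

8710 mL

Charge passed = 15.0 × 10008 = 1.501×10^5 C
n(e⁻) = 1.501×10^5 / 96485 = 1.556 mol
2H₂O → O₂ + 4H⁺ + 4e⁻, so n(O₂) = 1.556 / 4 = 0.3890 mol
V = 0.3890 × 22.4 = 8.714 L
= 8710 mL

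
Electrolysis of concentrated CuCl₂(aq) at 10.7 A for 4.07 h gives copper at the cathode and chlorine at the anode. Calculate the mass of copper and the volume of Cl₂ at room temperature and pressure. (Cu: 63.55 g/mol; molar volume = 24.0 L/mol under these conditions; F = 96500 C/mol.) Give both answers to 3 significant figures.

51.6 g Cu; 19.5 L Cl₂

Q = 10.7 × 14652 = 1.568×10^5 C; n(e⁻) = 1.568×10^5 / 96500 = 1.625 mol
Cathode: Cu²⁺ + 2e⁻ → Cu → n(Cu) = 1.625/2 = 0.8125 mol → 51.6 g
Anode: 2Cl⁻ → Cl₂ + 2e⁻ → n(Cl₂) = 1.625/2 = 0.8125 mol → 19.5 L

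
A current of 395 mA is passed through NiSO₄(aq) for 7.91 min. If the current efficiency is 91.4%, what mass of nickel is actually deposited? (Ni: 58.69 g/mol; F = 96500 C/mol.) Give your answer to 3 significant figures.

Q = 0.395 × 474.6 = 187.5 C
n(e⁻) = 187.5 / 96500 = 0.001943 mol
Ni²⁺ + 2e⁻ → Ni, so theoretical m(Ni) = 9.715×10^-4 × 58.69 = 0.05702 g
Actual mass = 91.4% × 0.05702 = 0.0521 g

0.0521 g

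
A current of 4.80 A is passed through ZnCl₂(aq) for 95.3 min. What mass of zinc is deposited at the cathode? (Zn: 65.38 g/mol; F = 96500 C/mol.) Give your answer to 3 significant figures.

9.30 g

Charge passed = 4.80 × 5718 = 27450 C
n(e⁻) = Q/F = 27450/96500 = 0.2845 mol
Zn²⁺ + 2e⁻ → Zn, so n(Zn) = 0.2845 / 2 = 0.1423 mol
m = 0.1423 × 65.38 = 9.30 g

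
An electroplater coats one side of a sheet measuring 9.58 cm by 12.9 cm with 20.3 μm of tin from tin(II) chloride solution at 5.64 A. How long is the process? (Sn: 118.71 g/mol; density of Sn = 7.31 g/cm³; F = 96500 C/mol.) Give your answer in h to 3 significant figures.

0.147 h

Plated area = 9.58 × 12.9 = 123.6 cm²
Volume = 123.6 × 20.3×10⁻⁴ cm = 0.2509 cm³
m(Sn) = 0.2509 × 7.31 = 1.834 g
n(Sn) = 1.834 / 118.71 = 0.01545 mol; n(e⁻) = 2 × 0.01545 = 0.03090 mol
Q = 0.03090 × 96500 = 2982 C
t = 2982 / 5.64 = 528.7 s = 0.147 h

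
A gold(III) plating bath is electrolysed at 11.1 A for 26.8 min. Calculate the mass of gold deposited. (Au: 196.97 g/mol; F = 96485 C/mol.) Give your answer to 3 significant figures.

12.1 g

Q = It = 11.1 × 1608 = 17850 C
Moles of electrons = 17850 / 96485 = 0.1850 mol
Au³⁺ + 3e⁻ → Au, so n(Au) = 0.1850 / 3 = 0.06167 mol
m = 0.06167 × 196.97 = 12.1 g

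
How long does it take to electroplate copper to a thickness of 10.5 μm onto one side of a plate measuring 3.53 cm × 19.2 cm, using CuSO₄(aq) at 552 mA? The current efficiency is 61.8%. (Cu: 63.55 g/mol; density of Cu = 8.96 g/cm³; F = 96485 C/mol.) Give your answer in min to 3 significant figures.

Plated area = 3.53 × 19.2 = 67.78 cm²
Volume = 67.78 × 10.5×10⁻⁴ cm = 0.07117 cm³
m(Cu) = 0.07117 × 8.96 = 0.6377 g
n(Cu) = 0.6377 / 63.55 = 0.01003 mol; n(e⁻) = 2 × 0.01003 = 0.02006 mol
Q = 0.02006 × 96485 / 0.618 = 3132 C
t = 3132 / 0.552 = 5674 s = 94.6 min

94.6 min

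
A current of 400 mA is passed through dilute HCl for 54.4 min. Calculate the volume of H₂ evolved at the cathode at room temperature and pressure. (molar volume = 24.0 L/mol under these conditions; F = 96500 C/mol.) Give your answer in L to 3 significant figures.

0.162 L

Q = 0.400 A × 3264 s = 1306 C
n(e⁻) = Q/F = 1306/96500 = 0.01353 mol
2H⁺ + 2e⁻ → H₂, so n(H₂) = 0.01353 / 2 = 0.006765 mol
V = 0.006765 × 24.0 = 0.1624 L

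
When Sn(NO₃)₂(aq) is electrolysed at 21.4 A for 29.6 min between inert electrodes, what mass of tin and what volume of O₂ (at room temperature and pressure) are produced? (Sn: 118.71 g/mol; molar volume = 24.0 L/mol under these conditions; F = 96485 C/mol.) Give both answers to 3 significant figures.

23.4 g Sn; 2.36 L O₂

Q = 21.4 × 1776 = 38010 C; n(e⁻) = 38010 / 96485 = 0.3939 mol
Cathode: Sn²⁺ + 2e⁻ → Sn → n(Sn) = 0.3939/2 = 0.1970 mol → 23.4 g
Anode: 2H₂O → O₂ + 4H⁺ + 4e⁻ → n(O₂) = 0.3939/4 = 0.09848 mol → 2.36 L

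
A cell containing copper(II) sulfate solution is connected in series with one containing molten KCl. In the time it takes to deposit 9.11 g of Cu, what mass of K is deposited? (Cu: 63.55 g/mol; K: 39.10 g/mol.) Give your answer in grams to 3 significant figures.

11.2 g

n(Cu) = 9.11 / 63.55 = 0.1434 mol
Cu²⁺ + 2e⁻ → Cu, so n(e⁻) = 2 × 0.1434 = 0.2868 mol
The cells are in series, so the same charge (and hence the same n(e⁻) = 0.2868 mol) passes through both.
K⁺ + e⁻ → K, so n(K) = 0.2868 mol
m(K) = 0.2868 × 39.10 = 11.2 g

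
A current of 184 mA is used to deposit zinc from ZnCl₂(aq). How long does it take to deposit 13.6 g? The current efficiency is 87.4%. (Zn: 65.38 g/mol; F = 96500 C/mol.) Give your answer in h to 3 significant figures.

n(Zn) = 13.6 / 65.38 = 0.2080 mol
Zn²⁺ + 2e⁻ → Zn, so n(e⁻) = 2 × 0.2080 = 0.4160 mol
Q = 0.4160 × 96500 / 0.874 = 45930 C
t = Q / I = 45930 / 0.184 = 2.496×10^5 s = 69.3 h

69.3 h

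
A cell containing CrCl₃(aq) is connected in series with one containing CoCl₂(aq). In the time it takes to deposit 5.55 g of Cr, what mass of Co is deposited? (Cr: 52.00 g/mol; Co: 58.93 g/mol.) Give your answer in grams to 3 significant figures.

n(Cr) = 5.55 / 52.00 = 0.1067 mol
Cr³⁺ + 3e⁻ → Cr, so n(e⁻) = 3 × 0.1067 = 0.3201 mol
The cells are in series, so the same charge (and hence the same n(e⁻) = 0.3201 mol) passes through both.
Co²⁺ + 2e⁻ → Co, so n(Co) = 0.3201 / 2 = 0.1601 mol
m(Co) = 0.1601 × 58.93 = 9.43 g

9.43 g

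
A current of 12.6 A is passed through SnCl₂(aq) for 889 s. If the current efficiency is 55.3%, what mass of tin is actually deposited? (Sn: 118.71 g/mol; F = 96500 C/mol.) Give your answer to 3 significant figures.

Q = 12.6 × 889 = 11200 C
n(e⁻) = 11200 / 96500 = 0.1161 mol
Sn²⁺ + 2e⁻ → Sn, so theoretical m(Sn) = 0.05805 × 118.71 = 6.891 g
Actual mass = 55.3% × 6.891 = 3.81 g

3.81 g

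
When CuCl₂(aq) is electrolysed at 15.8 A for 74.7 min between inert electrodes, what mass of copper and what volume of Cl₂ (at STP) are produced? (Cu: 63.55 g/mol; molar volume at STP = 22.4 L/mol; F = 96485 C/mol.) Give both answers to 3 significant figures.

Q = 15.8 × 4482 = 70820 C; n(e⁻) = 70820 / 96485 = 0.7340 mol
Cathode: Cu²⁺ + 2e⁻ → Cu → n(Cu) = 0.7340/2 = 0.3670 mol → 23.3 g
Anode: 2Cl⁻ → Cl₂ + 2e⁻ → n(Cl₂) = 0.7340/2 = 0.3670 mol → 8.22 L

23.3 g Cu; 8.22 L Cl₂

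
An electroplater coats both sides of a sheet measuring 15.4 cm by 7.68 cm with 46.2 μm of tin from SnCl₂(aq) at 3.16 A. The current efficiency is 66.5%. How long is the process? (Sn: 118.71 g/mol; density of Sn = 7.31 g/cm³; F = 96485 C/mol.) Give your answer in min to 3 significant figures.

103 min

Plated area = 2 × 15.4 × 7.68 = 236.5 cm²
Volume = 236.5 × 46.2×10⁻⁴ cm = 1.093 cm³
m(Sn) = 1.093 × 7.31 = 7.990 g
n(Sn) = 7.990 / 118.71 = 0.06731 mol; n(e⁻) = 2 × 0.06731 = 0.1346 mol
Q = 0.1346 × 96485 / 0.665 = 19530 C
t = 19530 / 3.16 = 6180 s = 103 min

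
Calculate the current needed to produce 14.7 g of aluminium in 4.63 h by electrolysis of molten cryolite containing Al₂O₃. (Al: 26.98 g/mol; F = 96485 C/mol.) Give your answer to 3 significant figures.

n(Al) = 14.7 / 26.98 = 0.5448 mol
Al³⁺ + 3e⁻ → Al, so n(e⁻) = 3 × 0.5448 = 1.634 mol
Q = 1.634 × 96485 = 1.577×10^5 C
I = Q / t = 1.577×10^5 / 16668 s = 9.46 A

9.46 A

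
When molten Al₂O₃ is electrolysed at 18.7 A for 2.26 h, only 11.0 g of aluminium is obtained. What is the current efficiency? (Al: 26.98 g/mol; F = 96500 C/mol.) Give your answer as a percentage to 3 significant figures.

77.6%

Q = 18.7 × 8136 = 1.521×10^5 C
n(e⁻) = 1.521×10^5 / 96500 = 1.576 mol
Al³⁺ + 3e⁻ → Al, so theoretical n(Al) = 0.5253 mol → 14.17 g
Efficiency = 11.0 / 14.17 = 0.7763 = 77.6%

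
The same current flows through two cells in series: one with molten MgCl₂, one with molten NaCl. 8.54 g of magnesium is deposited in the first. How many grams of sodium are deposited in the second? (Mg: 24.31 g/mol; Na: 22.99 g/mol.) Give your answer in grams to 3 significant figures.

16.2 g

n(Mg) = 8.54 / 24.31 = 0.3513 mol
Mg²⁺ + 2e⁻ → Mg, so n(e⁻) = 2 × 0.3513 = 0.7026 mol
Same current for the same time ⇒ same n(e⁻) = 0.7026 mol in both cells.
Na⁺ + e⁻ → Na, so n(Na) = 0.7026 mol
m(Na) = 0.7026 × 22.99 = 16.2 g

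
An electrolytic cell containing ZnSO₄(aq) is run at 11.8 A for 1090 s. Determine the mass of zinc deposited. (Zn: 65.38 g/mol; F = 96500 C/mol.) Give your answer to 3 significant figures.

4.36 g

Q = It = 11.8 × 1090 = 12860 C
Moles of electrons = 12860 / 96500 = 0.1333 mol
Zn²⁺ + 2e⁻ → Zn, so n(Zn) = 0.1333 / 2 = 0.06665 mol
m = 0.06665 × 65.38 = 4.36 g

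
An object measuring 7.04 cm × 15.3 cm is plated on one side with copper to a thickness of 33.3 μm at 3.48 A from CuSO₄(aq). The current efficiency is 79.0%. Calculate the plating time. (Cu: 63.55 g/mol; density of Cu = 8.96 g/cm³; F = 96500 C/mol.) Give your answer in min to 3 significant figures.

59.2 min

Plated area = 7.04 × 15.3 = 107.7 cm²
Volume = 107.7 × 33.3×10⁻⁴ cm = 0.3586 cm³
m(Cu) = 0.3586 × 8.96 = 3.213 g
n(Cu) = 3.213 / 63.55 = 0.05056 mol; n(e⁻) = 2 × 0.05056 = 0.1011 mol
Q = 0.1011 × 96500 / 0.790 = 12350 C
t = 12350 / 3.48 = 3549 s = 59.2 min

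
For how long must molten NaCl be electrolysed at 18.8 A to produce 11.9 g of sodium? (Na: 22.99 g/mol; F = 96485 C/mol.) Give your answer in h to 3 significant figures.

n(Na) = 11.9 / 22.99 = 0.5176 mol
Na⁺ + e⁻ → Na, so n(e⁻) = 0.5176 mol
Q = 0.5176 × 96485 = 49940 C
t = Q / I = 49940 / 18.8 = 2656 s = 0.738 h

0.738 h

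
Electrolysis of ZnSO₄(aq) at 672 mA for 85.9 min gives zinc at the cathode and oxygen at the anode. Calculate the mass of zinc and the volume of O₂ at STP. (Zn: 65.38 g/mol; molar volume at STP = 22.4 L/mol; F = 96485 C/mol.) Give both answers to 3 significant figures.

Q = 0.672 × 5154 = 3463 C; n(e⁻) = 3463 / 96485 = 0.03589 mol
Cathode: Zn²⁺ + 2e⁻ → Zn → n(Zn) = 0.03589/2 = 0.01795 mol → 1.17 g
Anode: 2H₂O → O₂ + 4H⁺ + 4e⁻ → n(O₂) = 0.03589/4 = 0.008973 mol → 0.201 L

1.17 g Zn; 0.201 L O₂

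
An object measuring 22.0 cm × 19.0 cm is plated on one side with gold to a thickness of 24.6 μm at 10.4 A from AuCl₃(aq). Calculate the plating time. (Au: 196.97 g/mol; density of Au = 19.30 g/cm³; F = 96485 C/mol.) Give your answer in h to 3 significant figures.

Plated area = 22.0 × 19.0 = 418.0 cm²
Volume = 418.0 × 24.6×10⁻⁴ cm = 1.028 cm³
m(Au) = 1.028 × 19.30 = 19.84 g
n(Au) = 19.84 / 196.97 = 0.1007 mol; n(e⁻) = 3 × 0.1007 = 0.3021 mol
Q = 0.3021 × 96485 = 29150 C
t = 29150 / 10.4 = 2803 s = 0.779 h

0.779 h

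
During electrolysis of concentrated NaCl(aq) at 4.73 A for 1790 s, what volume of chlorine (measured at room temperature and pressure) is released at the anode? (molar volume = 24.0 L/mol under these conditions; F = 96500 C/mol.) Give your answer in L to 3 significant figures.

1.05 L

Q = 4.73 A × 1790 s = 8467 C
n(e⁻) = 8467 / 96500 = 0.08774 mol
2Cl⁻ → Cl₂ + 2e⁻, so n(Cl₂) = 0.08774 / 2 = 0.04387 mol
V = 0.04387 × 24.0 = 1.053 L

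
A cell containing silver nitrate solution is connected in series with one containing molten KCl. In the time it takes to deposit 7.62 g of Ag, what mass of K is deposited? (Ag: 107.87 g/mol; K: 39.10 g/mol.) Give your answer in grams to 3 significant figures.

n(Ag) = 7.62 / 107.87 = 0.07064 mol
Ag⁺ + e⁻ → Ag, so n(e⁻) = 0.07064 mol
The cells are in series, so the same charge (and hence the same n(e⁻) = 0.07064 mol) passes through both.
K⁺ + e⁻ → K, so n(K) = 0.07064 mol
m(K) = 0.07064 × 39.10 = 2.76 g

2.76 g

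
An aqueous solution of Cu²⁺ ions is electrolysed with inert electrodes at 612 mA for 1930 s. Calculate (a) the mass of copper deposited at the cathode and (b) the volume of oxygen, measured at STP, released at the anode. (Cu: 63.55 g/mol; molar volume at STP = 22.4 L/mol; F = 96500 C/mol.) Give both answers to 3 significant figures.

0.389 g Cu; 0.0685 L O₂

Q = 0.612 × 1930 = 1181 C; n(e⁻) = 1181 / 96500 = 0.01224 mol
Cathode: Cu²⁺ + 2e⁻ → Cu → n(Cu) = 0.01224/2 = 0.006120 mol → 0.389 g
Anode: 2H₂O → O₂ + 4H⁺ + 4e⁻ → n(O₂) = 0.01224/4 = 0.003060 mol → 0.0685 L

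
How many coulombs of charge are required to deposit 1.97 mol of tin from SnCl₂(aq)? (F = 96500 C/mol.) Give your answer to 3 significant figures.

3.80×10^5 C

Sn²⁺ + 2e⁻ → Sn, so n(e⁻) = 2 × 1.97 = 3.940 mol
Q = 3.940 × 96500 = 3.802×10^5 C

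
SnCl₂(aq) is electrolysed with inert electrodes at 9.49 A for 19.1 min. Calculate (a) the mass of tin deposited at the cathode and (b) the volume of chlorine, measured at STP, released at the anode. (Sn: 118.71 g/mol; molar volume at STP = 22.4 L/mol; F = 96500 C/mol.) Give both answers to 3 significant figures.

6.69 g Sn; 1.26 L Cl₂

Q = 9.49 × 1146 = 10880 C; n(e⁻) = 10880 / 96500 = 0.1127 mol
Cathode: Sn²⁺ + 2e⁻ → Sn → n(Sn) = 0.1127/2 = 0.05635 mol → 6.69 g
Anode: 2Cl⁻ → Cl₂ + 2e⁻ → n(Cl₂) = 0.1127/2 = 0.05635 mol → 1.26 L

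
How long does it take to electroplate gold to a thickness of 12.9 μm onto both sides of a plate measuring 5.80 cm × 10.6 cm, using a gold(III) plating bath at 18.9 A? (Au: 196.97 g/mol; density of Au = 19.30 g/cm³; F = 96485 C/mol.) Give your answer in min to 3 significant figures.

3.97 min

Plated area = 2 × 5.80 × 10.6 = 123.0 cm²
Volume = 123.0 × 12.9×10⁻⁴ cm = 0.1587 cm³
m(Au) = 0.1587 × 19.30 = 3.063 g
n(Au) = 3.063 / 196.97 = 0.01555 mol; n(e⁻) = 3 × 0.01555 = 0.04665 mol
Q = 0.04665 × 96485 = 4501 C
t = 4501 / 18.9 = 238.1 s = 3.97 min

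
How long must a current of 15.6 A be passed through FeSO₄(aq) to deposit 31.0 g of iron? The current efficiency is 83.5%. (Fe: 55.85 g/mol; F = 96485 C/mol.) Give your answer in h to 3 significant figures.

2.28 h

n(Fe) = 31.0 / 55.85 = 0.5551 mol
Fe²⁺ + 2e⁻ → Fe, so n(e⁻) = 2 × 0.5551 = 1.110 mol
Q = 1.110 × 96485 / 0.835 = 1.283×10^5 C
t = Q / I = 1.283×10^5 / 15.6 = 8224 s = 2.28 h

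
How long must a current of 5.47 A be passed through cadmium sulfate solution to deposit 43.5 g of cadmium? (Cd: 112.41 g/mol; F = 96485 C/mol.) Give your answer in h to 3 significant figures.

3.79 h

n(Cd) = 43.5 / 112.41 = 0.3870 mol
Cd²⁺ + 2e⁻ → Cd, so n(e⁻) = 2 × 0.3870 = 0.7740 mol
Q = 0.7740 × 96485 = 74680 C
t = Q / I = 74680 / 5.47 = 13650 s = 3.79 h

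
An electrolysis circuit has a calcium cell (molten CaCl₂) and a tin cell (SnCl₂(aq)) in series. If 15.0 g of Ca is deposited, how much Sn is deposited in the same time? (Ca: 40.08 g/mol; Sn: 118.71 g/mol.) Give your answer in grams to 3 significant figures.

44.4 g

n(Ca) = 15.0 / 40.08 = 0.3743 mol
Ca²⁺ + 2e⁻ → Ca, so n(e⁻) = 2 × 0.3743 = 0.7486 mol
Same current for the same time ⇒ same n(e⁻) = 0.7486 mol in both cells.
Sn²⁺ + 2e⁻ → Sn, so n(Sn) = 0.7486 / 2 = 0.3743 mol
m(Sn) = 0.3743 × 118.71 = 44.4 g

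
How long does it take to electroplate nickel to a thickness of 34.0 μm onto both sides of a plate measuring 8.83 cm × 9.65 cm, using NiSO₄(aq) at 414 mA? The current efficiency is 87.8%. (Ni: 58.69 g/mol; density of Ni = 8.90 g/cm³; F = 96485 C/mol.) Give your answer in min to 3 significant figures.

Plated area = 2 × 8.83 × 9.65 = 170.4 cm²
Volume = 170.4 × 34.0×10⁻⁴ cm = 0.5794 cm³
m(Ni) = 0.5794 × 8.90 = 5.157 g
n(Ni) = 5.157 / 58.69 = 0.08787 mol; n(e⁻) = 2 × 0.08787 = 0.1757 mol
Q = 0.1757 × 96485 / 0.878 = 19310 C
t = 19310 / 0.414 = 46640 s = 777 min

777 min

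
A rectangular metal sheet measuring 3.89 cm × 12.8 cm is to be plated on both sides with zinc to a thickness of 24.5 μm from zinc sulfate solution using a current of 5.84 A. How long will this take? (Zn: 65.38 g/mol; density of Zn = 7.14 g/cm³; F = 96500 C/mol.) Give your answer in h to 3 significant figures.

Plated area = 2 × 3.89 × 12.8 = 99.58 cm²
Volume = 99.58 × 24.5×10⁻⁴ cm = 0.2440 cm³
m(Zn) = 0.2440 × 7.14 = 1.742 g
n(Zn) = 1.742 / 65.38 = 0.02664 mol; n(e⁻) = 2 × 0.02664 = 0.05328 mol
Q = 0.05328 × 96500 = 5142 C
t = 5142 / 5.84 = 880.5 s = 0.245 h

0.245 h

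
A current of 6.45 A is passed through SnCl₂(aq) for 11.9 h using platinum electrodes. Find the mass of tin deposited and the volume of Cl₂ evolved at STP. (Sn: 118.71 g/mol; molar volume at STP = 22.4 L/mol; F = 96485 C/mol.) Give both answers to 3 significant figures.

Q = 6.45 × 42840 = 2.763×10^5 C; n(e⁻) = 2.763×10^5 / 96485 = 2.864 mol
Cathode: Sn²⁺ + 2e⁻ → Sn → n(Sn) = 2.864/2 = 1.432 mol → 170 g
Anode: 2Cl⁻ → Cl₂ + 2e⁻ → n(Cl₂) = 2.864/2 = 1.432 mol → 32.1 L

170 g Sn; 32.1 L Cl₂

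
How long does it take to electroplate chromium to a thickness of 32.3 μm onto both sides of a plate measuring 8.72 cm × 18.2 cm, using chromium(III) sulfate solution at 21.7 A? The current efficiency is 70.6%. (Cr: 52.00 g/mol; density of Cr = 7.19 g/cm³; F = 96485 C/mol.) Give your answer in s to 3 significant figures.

Plated area = 2 × 8.72 × 18.2 = 317.4 cm²
Volume = 317.4 × 32.3×10⁻⁴ cm = 1.025 cm³
m(Cr) = 1.025 × 7.19 = 7.370 g
n(Cr) = 7.370 / 52.00 = 0.1417 mol; n(e⁻) = 3 × 0.1417 = 0.4251 mol
Q = 0.4251 × 96485 / 0.706 = 58100 C
t = 58100 / 21.7 = 2677 s

2680 s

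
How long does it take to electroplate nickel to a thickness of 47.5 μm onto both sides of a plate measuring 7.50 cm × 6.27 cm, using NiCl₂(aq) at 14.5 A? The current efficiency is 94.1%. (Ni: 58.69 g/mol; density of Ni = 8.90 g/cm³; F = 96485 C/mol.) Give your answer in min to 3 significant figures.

16.0 min

Plated area = 2 × 7.50 × 6.27 = 94.05 cm²
Volume = 94.05 × 47.5×10⁻⁴ cm = 0.4467 cm³
m(Ni) = 0.4467 × 8.90 = 3.976 g
n(Ni) = 3.976 / 58.69 = 0.06775 mol; n(e⁻) = 2 × 0.06775 = 0.1355 mol
Q = 0.1355 × 96485 / 0.941 = 13890 C
t = 13890 / 14.5 = 957.9 s = 16.0 min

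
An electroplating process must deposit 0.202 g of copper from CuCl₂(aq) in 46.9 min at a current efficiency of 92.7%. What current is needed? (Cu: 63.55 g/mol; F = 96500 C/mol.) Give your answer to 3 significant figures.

0.235 A

n(Cu) = 0.202 / 63.55 = 0.003179 mol
Cu²⁺ + 2e⁻ → Cu, so n(e⁻) = 2 × 0.003179 = 0.006358 mol
Q = 0.006358 × 96500 / 0.927 = 661.9 C
I = Q / t = 661.9 / 2814 s = 0.235 A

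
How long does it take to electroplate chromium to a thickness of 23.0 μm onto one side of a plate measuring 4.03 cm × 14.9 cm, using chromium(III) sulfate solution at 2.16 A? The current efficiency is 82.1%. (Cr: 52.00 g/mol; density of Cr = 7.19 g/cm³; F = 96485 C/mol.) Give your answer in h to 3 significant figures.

Plated area = 4.03 × 14.9 = 60.05 cm²
Volume = 60.05 × 23.0×10⁻⁴ cm = 0.1381 cm³
m(Cr) = 0.1381 × 7.19 = 0.9929 g
n(Cr) = 0.9929 / 52.00 = 0.01909 mol; n(e⁻) = 3 × 0.01909 = 0.05727 mol
Q = 0.05727 × 96485 / 0.821 = 6730 C
t = 6730 / 2.16 = 3116 s = 0.866 h

0.866 h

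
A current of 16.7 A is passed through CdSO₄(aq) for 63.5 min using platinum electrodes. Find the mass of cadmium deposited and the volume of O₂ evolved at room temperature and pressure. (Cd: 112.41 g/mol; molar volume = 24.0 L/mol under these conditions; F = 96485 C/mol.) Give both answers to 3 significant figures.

Q = 16.7 × 3810 = 63630 C; n(e⁻) = 63630 / 96485 = 0.6595 mol
Cathode: Cd²⁺ + 2e⁻ → Cd → n(Cd) = 0.6595/2 = 0.3298 mol → 37.1 g
Anode: 2H₂O → O₂ + 4H⁺ + 4e⁻ → n(O₂) = 0.6595/4 = 0.1649 mol → 3.96 L

37.1 g Cd; 3.96 L O₂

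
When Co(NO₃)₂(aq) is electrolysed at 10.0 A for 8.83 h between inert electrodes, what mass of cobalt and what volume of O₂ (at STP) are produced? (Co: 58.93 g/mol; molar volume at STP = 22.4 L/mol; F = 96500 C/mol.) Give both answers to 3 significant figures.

Q = 10.0 × 31788 = 3.179×10^5 C; n(e⁻) = 3.179×10^5 / 96500 = 3.294 mol
Cathode: Co²⁺ + 2e⁻ → Co → n(Co) = 3.294/2 = 1.647 mol → 97.1 g
Anode: 2H₂O → O₂ + 4H⁺ + 4e⁻ → n(O₂) = 3.294/4 = 0.8235 mol → 18.4 L

97.1 g Co; 18.4 L O₂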